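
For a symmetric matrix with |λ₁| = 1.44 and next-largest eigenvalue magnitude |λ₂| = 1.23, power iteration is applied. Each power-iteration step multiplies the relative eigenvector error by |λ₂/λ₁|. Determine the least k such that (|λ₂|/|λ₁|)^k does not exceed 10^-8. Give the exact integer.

|λ₂/λ₁| = 1.23/1.44 = 0.85417
Need k ≥ ln(10^-8) / ln(0.85417) = -18.4207 / -0.1576 ≈ 116.861
Smallest integer k satisfying the bound: 117

117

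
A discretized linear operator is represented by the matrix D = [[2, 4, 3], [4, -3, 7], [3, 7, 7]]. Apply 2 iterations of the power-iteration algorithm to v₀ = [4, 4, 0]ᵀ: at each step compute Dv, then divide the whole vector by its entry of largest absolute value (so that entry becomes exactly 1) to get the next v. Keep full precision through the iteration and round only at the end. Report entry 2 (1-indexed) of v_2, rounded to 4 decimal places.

0.9579

Dv0 = (24.00000, 4.00000, 40.00000); divide by 40.00000 → v1 = (0.60000, 0.10000, 1.00000)
Dv1 = (4.60000, 9.10000, 9.50000); divide by 9.50000 → v2 = (0.48421, 0.95789, 1.00000)
Requested entry of v2: 364/380 = 0.9579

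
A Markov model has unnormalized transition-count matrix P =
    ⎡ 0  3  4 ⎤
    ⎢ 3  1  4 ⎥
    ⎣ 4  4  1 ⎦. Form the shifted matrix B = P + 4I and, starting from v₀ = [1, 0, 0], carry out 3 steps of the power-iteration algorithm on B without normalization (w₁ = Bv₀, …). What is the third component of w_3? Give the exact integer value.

B = P + 4I has rows (4, 3, 4); (3, 5, 4); (4, 4, 5)
w1 = Bv₀ = (4·1 + 3·0 + 4·0; 3·1 + 5·0 + 4·0; 4·1 + 4·0 + 5·0) = (4, 3, 4)
w2 = Bw1 = (4·4 + 3·3 + 4·4; 3·4 + 5·3 + 4·4; 4·4 + 4·3 + 5·4) = (41, 43, 48)
w3 = Bw2 = (485, 530, 576)
Requested component of w3: 576

576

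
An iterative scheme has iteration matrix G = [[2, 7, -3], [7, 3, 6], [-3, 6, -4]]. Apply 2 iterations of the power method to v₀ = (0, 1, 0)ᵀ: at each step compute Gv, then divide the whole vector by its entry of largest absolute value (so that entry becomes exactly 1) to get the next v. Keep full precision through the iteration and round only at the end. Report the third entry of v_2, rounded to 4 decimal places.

-0.2872

Gv0 = (7.00000, 3.00000, 6.00000); divide by 7.00000 → v1 = (1.00000, 0.42857, 0.85714)
Gv1 = (2.42857, 13.42857, -3.85714); divide by 13.42857 → v2 = (0.18085, 1.00000, -0.28723)
Requested entry of v2: -27/94 = -0.2872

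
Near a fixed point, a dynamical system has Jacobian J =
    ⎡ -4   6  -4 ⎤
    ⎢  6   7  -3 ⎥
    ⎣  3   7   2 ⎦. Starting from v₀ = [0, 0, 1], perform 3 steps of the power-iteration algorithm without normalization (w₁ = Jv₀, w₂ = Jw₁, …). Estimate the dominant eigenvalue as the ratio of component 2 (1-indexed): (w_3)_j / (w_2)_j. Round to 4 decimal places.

λ ≈ 6.4706

w1 = Jv₀ = (-4, -3, 2)
w2 = Jw1 = (-10, -51, -29)
w3 = Jw2 = (-150, -330, -445)
Ratio at component: -330 / -51 = 6.4706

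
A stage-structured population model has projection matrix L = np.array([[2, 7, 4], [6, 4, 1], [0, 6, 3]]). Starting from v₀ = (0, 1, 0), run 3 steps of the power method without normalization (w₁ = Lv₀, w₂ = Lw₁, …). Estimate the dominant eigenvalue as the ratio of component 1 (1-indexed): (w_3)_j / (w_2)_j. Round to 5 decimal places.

w1 = Lv₀ = (2·0 + 7·1 + 4·0; 6·0 + 4·1 + 1·0; 0·0 + 6·1 + 3·0) = (7, 4, 6)
w2 = Lw1 = (2·7 + 7·4 + 4·6; 6·7 + 4·4 + 1·6; 0·7 + 6·4 + 3·6) = (66, 64, 42)
w3 = Lw2 = (748, 694, 510)
Ratio at component: 748 / 66 = 11.33333

11.33333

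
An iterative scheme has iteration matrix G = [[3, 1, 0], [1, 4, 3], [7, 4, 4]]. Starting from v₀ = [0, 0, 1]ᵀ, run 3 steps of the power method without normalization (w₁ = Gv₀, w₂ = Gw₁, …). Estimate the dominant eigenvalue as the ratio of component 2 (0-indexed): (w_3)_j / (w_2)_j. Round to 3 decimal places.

w1 = Gv₀ = (3·0 + 1·0 + 0·1; 1·0 + 4·0 + 3·1; 7·0 + 4·0 + 4·1) = (0, 3, 4)
w2 = Gw1 = (3·0 + 1·3 + 0·4; 1·0 + 4·3 + 3·4; 7·0 + 4·3 + 4·4) = (3, 24, 28)
w3 = Gw2 = (33, 183, 229)
Ratio at component: 229 / 28 = 8.179

λ ≈ 8.179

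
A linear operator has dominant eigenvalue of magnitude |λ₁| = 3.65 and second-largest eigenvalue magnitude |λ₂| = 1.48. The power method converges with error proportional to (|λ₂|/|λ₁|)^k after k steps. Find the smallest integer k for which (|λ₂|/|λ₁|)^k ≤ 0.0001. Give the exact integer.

|λ₂/λ₁| = 1.48/3.65 = 0.40548
Need k ≥ ln(0.0001) / ln(0.40548) = -9.2103 / -0.9027 ≈ 10.203
Smallest integer k satisfying the bound: 11

11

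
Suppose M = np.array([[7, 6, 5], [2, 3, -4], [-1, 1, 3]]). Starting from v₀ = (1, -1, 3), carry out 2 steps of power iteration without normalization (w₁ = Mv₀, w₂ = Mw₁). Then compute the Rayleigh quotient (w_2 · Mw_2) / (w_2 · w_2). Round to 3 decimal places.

2.451

w1 = Mv₀ = (16, -13, 7)
w2 = Mw1 = (69, -35, -8)
Mw2 = (233, 65, -128)
w2·Mw2 = 69·233 + (-35)·65 + (-8)·(-128) = 14826; w2·w2 = 69·69 + (-35)·(-35) + (-8)·(-8) = 6050
λ ≈ 14826/6050 = 2.451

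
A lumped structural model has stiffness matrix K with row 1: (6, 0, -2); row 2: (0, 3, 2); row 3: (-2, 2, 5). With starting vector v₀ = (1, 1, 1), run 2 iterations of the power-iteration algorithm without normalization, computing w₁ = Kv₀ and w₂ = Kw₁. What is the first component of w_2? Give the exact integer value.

14

w1 = Kv₀ = (6·1 + 0·1 + (-2)·1; 0·1 + 3·1 + 2·1; (-2)·1 + 2·1 + 5·1) = (4, 5, 5)
w2 = Kw1 = (6·4 + 0·5 + (-2)·5; 0·4 + 3·5 + 2·5; (-2)·4 + 2·5 + 5·5) = (14, 25, 27)
The requested component of w2 is 14.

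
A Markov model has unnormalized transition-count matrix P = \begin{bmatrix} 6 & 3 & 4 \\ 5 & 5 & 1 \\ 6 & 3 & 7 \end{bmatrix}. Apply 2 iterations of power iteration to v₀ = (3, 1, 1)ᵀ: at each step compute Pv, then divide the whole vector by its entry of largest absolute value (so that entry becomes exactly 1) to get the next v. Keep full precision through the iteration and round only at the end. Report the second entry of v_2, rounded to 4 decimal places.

Pv0 = (25.00000, 21.00000, 28.00000); divide by 28.00000 → v1 = (0.89286, 0.75000, 1.00000)
Pv1 = (11.60714, 9.21429, 14.60714); divide by 14.60714 → v2 = (0.79462, 0.63081, 1.00000)
Requested entry of v2: 258/409 = 0.6308

0.6308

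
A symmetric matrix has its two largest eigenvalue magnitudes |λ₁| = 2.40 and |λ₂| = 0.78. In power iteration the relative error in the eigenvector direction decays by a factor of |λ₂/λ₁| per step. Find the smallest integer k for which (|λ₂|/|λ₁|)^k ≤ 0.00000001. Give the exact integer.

17

|λ₂/λ₁| = 0.78/2.40 = 0.32500
Need k ≥ ln(0.00000001) / ln(0.32500) = -18.4207 / -1.1239 ≈ 16.390
Smallest integer k satisfying the bound: 17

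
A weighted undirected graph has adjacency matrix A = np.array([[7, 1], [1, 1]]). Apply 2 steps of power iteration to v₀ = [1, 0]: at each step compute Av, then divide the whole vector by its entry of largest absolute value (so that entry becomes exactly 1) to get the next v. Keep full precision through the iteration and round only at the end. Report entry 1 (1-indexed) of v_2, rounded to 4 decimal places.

Av0 = (7.00000, 1.00000); divide by 7.00000 → v1 = (1.00000, 0.14286)
Av1 = (7.14286, 1.14286); divide by 7.14286 → v2 = (1.00000, 0.16000)
Requested entry of v2: 50/50 = 1.0000

1.0000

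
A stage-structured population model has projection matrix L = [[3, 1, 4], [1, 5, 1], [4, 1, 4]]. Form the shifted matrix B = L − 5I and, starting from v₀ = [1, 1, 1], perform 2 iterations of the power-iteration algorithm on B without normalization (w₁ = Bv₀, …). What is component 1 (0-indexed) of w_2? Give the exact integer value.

B = L − 5I has rows (-2, 1, 4); (1, 0, 1); (4, 1, -1)
w1 = Bv₀ = (3, 2, 4)
w2 = Bw1 = (12, 7, 10)
Requested component of w2: 7

7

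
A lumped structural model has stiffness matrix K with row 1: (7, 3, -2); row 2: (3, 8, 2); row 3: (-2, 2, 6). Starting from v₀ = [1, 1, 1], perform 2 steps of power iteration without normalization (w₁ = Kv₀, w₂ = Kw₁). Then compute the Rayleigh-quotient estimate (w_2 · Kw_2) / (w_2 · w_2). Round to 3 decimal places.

λ ≈ 10.415

w1 = Kv₀ = (8, 13, 6)
w2 = Kw1 = (83, 140, 46)
Kw2 = (909, 1461, 390)
w2·Kw2 = 83·909 + 140·1461 + 46·390 = 297927; w2·w2 = 83·83 + 140·140 + 46·46 = 28605
λ ≈ 297927/28605 = 10.415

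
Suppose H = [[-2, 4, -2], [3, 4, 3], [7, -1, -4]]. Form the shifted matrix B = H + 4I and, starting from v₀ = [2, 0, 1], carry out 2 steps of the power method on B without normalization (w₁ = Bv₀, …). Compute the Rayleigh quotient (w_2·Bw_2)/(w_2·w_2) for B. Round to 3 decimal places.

8.722

B = H + 4I has rows (2, 4, -2); (3, 8, 3); (7, -1, 0)
w1 = Bv₀ = (2, 9, 14)
w2 = Bw1 = (12, 120, 5)
Bw2 = (494, 1011, -36)
w2·Bw2 = 127068; w2·w2 = 14569; μ ≈ 127068/14569 = 8.722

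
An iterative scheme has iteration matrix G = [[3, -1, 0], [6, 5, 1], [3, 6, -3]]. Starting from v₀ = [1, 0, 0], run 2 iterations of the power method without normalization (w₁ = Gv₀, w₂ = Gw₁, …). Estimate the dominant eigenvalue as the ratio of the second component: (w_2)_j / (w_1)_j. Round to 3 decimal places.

λ ≈ 8.500

w1 = Gv₀ = (3·1 + (-1)·0 + 0·0; 6·1 + 5·0 + 1·0; 3·1 + 6·0 + (-3)·0) = (3, 6, 3)
w2 = Gw1 = (3·3 + (-1)·6 + 0·3; 6·3 + 5·6 + 1·3; 3·3 + 6·6 + (-3)·3) = (3, 51, 36)
Ratio at component: 51 / 6 = 8.500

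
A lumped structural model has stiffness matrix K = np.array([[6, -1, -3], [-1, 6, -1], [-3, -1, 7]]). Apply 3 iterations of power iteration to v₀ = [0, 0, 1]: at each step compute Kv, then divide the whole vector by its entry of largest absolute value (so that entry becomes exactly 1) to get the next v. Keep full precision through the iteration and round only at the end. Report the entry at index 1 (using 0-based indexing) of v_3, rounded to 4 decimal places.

-0.1508

Kv0 = (-3.00000, -1.00000, 7.00000); divide by 7.00000 → v1 = (-0.42857, -0.14286, 1.00000)
Kv1 = (-5.42857, -1.42857, 8.42857); divide by 8.42857 → v2 = (-0.64407, -0.16949, 1.00000)
Kv2 = (-6.69492, -1.37288, 9.10169); divide by 9.10169 → v3 = (-0.73557, -0.15084, 1.00000)
Requested entry of v3: -81/537 = -0.1508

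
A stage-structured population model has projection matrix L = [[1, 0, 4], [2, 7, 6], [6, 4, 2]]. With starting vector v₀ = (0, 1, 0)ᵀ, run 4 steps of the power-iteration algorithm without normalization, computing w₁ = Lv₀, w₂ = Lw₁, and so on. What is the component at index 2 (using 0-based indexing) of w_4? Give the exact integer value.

w1 = Lv₀ = (0, 7, 4)
w2 = Lw1 = (16, 73, 36)
w3 = Lw2 = (160, 759, 460)
w4 = Lw3 = (2000, 8393, 4916)
The requested component of w4 is 4916.

4916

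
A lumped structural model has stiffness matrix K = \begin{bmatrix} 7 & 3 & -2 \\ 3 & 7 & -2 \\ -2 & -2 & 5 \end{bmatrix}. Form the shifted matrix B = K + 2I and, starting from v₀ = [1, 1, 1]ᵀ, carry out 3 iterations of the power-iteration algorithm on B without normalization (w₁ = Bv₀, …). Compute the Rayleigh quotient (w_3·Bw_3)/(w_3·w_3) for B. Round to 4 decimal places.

B = K + 2I has rows (9, 3, -2); (3, 9, -2); (-2, -2, 7)
w1 = Bv₀ = (10, 10, 3)
w2 = Bw1 = (114, 114, -19)
w3 = Bw2 = (1406, 1406, -589)
Bw3 = (18050, 18050, -9747)
w3·Bw3 = 56497583; w3·w3 = 4300593; μ ≈ 56497583/4300593 = 13.1372

μ ≈ 13.1372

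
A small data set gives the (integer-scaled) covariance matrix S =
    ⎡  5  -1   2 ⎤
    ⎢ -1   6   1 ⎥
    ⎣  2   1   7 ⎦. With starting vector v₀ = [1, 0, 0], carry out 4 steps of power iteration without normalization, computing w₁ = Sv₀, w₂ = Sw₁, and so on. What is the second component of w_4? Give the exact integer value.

-359

w1 = Sv₀ = (5·1 + (-1)·0 + 2·0; (-1)·1 + 6·0 + 1·0; 2·1 + 1·0 + 7·0) = (5, -1, 2)
w2 = Sw1 = (5·5 + (-1)·(-1) + 2·2; (-1)·5 + 6·(-1) + 1·2; 2·5 + 1·(-1) + 7·2) = (30, -9, 23)
w3 = Sw2 = (205, -61, 212)
w4 = Sw3 = (1510, -359, 1833)
The requested component of w4 is -359.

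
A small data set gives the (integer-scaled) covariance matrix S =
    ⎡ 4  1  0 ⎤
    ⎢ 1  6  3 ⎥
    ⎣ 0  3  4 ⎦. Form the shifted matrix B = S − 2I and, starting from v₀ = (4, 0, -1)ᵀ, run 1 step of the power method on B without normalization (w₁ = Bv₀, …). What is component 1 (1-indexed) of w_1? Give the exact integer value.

8

B = S − 2I has rows (2, 1, 0); (1, 4, 3); (0, 3, 2)
w1 = Bv₀ = (8, 1, -2)
Requested component of w1: 8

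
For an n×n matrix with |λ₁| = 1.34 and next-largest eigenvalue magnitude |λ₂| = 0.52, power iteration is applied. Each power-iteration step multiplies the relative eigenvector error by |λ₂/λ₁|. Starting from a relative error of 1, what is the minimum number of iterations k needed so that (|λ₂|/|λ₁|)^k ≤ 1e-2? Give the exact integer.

5

|λ₂/λ₁| = 0.52/1.34 = 0.38806
Need k ≥ ln(1e-2) / ln(0.38806) = -4.6052 / -0.9466 ≈ 4.865
Smallest integer k satisfying the bound: 5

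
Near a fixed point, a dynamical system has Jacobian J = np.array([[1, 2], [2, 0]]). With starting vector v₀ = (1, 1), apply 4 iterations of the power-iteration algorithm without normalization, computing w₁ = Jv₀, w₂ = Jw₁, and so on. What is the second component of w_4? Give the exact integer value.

w1 = Jv₀ = (1·1 + 2·1; 2·1 + 0·1) = (3, 2)
w2 = Jw1 = (1·3 + 2·2; 2·3 + 0·2) = (7, 6)
w3 = Jw2 = (19, 14)
w4 = Jw3 = (47, 38)
The requested component of w4 is 38.

38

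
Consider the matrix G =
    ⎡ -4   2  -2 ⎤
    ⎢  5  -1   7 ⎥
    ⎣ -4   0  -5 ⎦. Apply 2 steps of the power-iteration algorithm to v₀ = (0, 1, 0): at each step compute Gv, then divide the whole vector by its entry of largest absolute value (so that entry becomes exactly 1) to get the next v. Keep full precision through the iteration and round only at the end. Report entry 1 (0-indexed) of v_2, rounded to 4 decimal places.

Gv0 = (2.00000, -1.00000, 0.00000); divide by 2.00000 → v1 = (1.00000, -0.50000, 0.00000)
Gv1 = (-5.00000, 5.50000, -4.00000); divide by 5.50000 → v2 = (-0.90909, 1.00000, -0.72727)
Requested entry of v2: 11/11 = 1.0000

1.0000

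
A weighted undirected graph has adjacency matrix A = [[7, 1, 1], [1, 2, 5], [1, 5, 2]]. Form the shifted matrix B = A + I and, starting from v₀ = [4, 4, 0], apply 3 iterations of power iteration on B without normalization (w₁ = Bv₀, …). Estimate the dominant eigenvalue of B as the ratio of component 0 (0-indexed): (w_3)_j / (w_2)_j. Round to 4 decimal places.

B = A + I has rows (8, 1, 1); (1, 3, 5); (1, 5, 3)
w1 = Bv₀ = (8·4 + 1·4 + 1·0; 1·4 + 3·4 + 5·0; 1·4 + 5·4 + 3·0) = (36, 16, 24)
w2 = Bw1 = (8·36 + 1·16 + 1·24; 1·36 + 3·16 + 5·24; 1·36 + 5·16 + 3·24) = (328, 204, 188)
w3 = Bw2 = (3016, 1880, 1912)
Ratio: 3016/328 = 9.1951

μ ≈ 9.1951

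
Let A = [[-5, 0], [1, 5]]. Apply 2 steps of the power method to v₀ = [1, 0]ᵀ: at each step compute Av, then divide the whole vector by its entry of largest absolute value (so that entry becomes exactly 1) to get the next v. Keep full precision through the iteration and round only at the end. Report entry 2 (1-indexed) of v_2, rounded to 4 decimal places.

0.0000

Av0 = (-5.00000, 1.00000); divide by -5.00000 → v1 = (1.00000, -0.20000)
Av1 = (-5.00000, 0.00000); divide by -5.00000 → v2 = (1.00000, 0.00000)
Requested entry of v2: 0/25 = 0.0000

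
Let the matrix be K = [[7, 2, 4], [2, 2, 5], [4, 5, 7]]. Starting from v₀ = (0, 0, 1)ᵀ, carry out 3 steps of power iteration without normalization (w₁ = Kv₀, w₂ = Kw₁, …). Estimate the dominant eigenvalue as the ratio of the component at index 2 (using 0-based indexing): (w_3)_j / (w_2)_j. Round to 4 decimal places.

12.8778

w1 = Kv₀ = (4, 5, 7)
w2 = Kw1 = (66, 53, 90)
w3 = Kw2 = (928, 688, 1159)
Ratio at component: 1159 / 90 = 12.8778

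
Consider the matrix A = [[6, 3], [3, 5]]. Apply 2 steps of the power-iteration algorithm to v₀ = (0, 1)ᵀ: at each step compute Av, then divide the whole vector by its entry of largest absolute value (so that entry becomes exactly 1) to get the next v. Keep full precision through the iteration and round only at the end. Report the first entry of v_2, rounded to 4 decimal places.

0.9706

Av0 = (3.00000, 5.00000); divide by 5.00000 → v1 = (0.60000, 1.00000)
Av1 = (6.60000, 6.80000); divide by 6.80000 → v2 = (0.97059, 1.00000)
Requested entry of v2: 33/34 = 0.9706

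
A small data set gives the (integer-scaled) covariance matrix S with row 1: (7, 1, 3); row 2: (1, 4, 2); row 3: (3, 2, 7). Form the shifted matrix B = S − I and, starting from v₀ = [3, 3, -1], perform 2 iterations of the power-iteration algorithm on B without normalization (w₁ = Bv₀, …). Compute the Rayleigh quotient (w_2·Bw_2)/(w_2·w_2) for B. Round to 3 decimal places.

9.621

B = S − I has rows (6, 1, 3); (1, 3, 2); (3, 2, 6)
w1 = Bv₀ = (18, 10, 9)
w2 = Bw1 = (145, 66, 128)
Bw2 = (1320, 599, 1335)
w2·Bw2 = 401814; w2·w2 = 41765; μ ≈ 401814/41765 = 9.621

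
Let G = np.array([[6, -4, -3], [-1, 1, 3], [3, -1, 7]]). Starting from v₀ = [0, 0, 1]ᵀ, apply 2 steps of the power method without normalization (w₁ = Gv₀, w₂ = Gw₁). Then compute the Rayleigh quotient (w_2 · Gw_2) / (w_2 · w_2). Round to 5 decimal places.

λ ≈ 7.40604

w1 = Gv₀ = (-3, 3, 7)
w2 = Gw1 = (-51, 27, 37)
Gw2 = (-525, 189, 79)
w2·Gw2 = (-51)·(-525) + 27·189 + 37·79 = 34801; w2·w2 = (-51)·(-51) + 27·27 + 37·37 = 4699
λ ≈ 34801/4699 = 7.40604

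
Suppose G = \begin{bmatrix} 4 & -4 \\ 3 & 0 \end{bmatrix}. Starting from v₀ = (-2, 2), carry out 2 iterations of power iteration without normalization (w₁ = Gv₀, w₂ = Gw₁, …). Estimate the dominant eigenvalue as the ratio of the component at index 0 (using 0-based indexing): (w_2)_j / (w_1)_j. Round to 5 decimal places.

w1 = Gv₀ = (4·(-2) + (-4)·2; 3·(-2) + 0·2) = (-16, -6)
w2 = Gw1 = (4·(-16) + (-4)·(-6); 3·(-16) + 0·(-6)) = (-40, -48)
Ratio at component: -40 / -16 = 2.50000

2.50000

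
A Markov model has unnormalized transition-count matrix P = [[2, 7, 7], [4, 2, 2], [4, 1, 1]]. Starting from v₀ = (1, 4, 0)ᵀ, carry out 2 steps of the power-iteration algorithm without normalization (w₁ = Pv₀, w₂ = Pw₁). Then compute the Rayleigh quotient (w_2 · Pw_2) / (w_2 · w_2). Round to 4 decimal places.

λ ≈ 10.3052

w1 = Pv₀ = (30, 12, 8)
w2 = Pw1 = (200, 160, 140)
Pw2 = (2500, 1400, 1100)
w2·Pw2 = 200·2500 + 160·1400 + 140·1100 = 878000; w2·w2 = 200·200 + 160·160 + 140·140 = 85200
λ ≈ 878000/85200 = 10.3052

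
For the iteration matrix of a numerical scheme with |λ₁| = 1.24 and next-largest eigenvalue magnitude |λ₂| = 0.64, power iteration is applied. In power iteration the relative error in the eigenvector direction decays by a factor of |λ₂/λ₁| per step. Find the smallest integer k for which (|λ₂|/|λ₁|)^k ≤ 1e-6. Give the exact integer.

21

|λ₂/λ₁| = 0.64/1.24 = 0.51613
Need k ≥ ln(1e-6) / ln(0.51613) = -13.8155 / -0.6614 ≈ 20.888
Smallest integer k satisfying the bound: 21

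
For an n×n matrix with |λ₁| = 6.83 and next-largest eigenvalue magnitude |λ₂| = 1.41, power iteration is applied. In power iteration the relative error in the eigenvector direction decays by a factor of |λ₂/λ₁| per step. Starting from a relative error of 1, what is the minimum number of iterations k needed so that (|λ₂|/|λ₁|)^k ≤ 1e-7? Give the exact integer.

11

|λ₂/λ₁| = 1.41/6.83 = 0.20644
Need k ≥ ln(1e-7) / ln(0.20644) = -16.1181 / -1.5777 ≈ 10.216
Smallest integer k satisfying the bound: 11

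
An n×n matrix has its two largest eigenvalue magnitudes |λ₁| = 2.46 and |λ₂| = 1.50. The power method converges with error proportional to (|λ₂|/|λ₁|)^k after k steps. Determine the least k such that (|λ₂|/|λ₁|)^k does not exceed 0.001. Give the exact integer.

|λ₂/λ₁| = 1.50/2.46 = 0.60976
Need k ≥ ln(0.001) / ln(0.60976) = -6.9078 / -0.4947 ≈ 13.964
Smallest integer k satisfying the bound: 14

14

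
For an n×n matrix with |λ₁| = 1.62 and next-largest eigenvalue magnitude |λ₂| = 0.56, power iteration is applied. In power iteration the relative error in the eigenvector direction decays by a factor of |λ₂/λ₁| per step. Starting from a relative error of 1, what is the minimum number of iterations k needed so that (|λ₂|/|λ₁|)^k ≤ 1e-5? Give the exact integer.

11

|λ₂/λ₁| = 0.56/1.62 = 0.34568
Need k ≥ ln(1e-5) / ln(0.34568) = -11.5129 / -1.0622 ≈ 10.838
Smallest integer k satisfying the bound: 11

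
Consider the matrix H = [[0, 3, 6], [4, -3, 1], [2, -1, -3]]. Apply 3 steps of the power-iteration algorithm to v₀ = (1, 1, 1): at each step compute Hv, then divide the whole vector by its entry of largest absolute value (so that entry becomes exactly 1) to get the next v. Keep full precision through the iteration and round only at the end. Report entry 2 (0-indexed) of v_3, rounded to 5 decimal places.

-0.49074

Hv0 = (9.000000, 2.000000, -2.000000); divide by 9.000000 → v1 = (1.000000, 0.222222, -0.222222)
Hv1 = (-0.666667, 3.111111, 2.444444); divide by 3.111111 → v2 = (-0.214286, 1.000000, 0.785714)
Hv2 = (7.714286, -3.071429, -3.785714); divide by 7.714286 → v3 = (1.000000, -0.398148, -0.490741)
Requested entry of v3: -106/216 = -0.49074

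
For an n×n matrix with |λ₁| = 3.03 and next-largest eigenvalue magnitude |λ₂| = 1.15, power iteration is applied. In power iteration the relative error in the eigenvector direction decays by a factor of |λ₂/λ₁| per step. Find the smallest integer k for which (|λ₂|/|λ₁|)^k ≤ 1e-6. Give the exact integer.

15

|λ₂/λ₁| = 1.15/3.03 = 0.37954
Need k ≥ ln(1e-6) / ln(0.37954) = -13.8155 / -0.9688 ≈ 14.260
Smallest integer k satisfying the bound: 15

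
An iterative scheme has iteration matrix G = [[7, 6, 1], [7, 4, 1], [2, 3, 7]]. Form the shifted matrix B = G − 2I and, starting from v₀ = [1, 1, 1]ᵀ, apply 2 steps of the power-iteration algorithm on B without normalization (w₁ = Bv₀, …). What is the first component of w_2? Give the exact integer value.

B = G − 2I has rows (5, 6, 1); (7, 2, 1); (2, 3, 5)
w1 = Bv₀ = (12, 10, 10)
w2 = Bw1 = (130, 114, 104)
Requested component of w2: 130

130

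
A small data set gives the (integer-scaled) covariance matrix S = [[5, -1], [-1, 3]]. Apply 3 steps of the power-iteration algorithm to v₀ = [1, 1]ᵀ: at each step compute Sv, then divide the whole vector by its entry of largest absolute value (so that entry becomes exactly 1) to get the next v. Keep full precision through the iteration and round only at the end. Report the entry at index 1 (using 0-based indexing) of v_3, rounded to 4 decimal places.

Sv0 = (4.00000, 2.00000); divide by 4.00000 → v1 = (1.00000, 0.50000)
Sv1 = (4.50000, 0.50000); divide by 4.50000 → v2 = (1.00000, 0.11111)
Sv2 = (4.88889, -0.66667); divide by 4.88889 → v3 = (1.00000, -0.13636)
Requested entry of v3: -12/88 = -0.1364

-0.1364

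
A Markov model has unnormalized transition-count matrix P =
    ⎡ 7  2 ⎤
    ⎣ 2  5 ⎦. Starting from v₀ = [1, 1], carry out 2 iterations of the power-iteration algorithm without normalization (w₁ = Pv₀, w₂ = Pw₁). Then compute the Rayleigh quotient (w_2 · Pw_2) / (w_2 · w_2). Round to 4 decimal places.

w1 = Pv₀ = (9, 7)
w2 = Pw1 = (77, 53)
Pw2 = (645, 419)
w2·Pw2 = 77·645 + 53·419 = 71872; w2·w2 = 77·77 + 53·53 = 8738
λ ≈ 71872/8738 = 8.2252

λ ≈ 8.2252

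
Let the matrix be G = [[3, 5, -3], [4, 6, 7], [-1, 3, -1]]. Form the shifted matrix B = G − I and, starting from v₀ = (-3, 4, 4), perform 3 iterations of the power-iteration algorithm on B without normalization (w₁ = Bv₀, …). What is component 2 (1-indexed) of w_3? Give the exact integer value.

B = G − I has rows (2, 5, -3); (4, 5, 7); (-1, 3, -2)
w1 = Bv₀ = (2, 36, 7)
w2 = Bw1 = (163, 237, 92)
w3 = Bw2 = (1235, 2481, 364)
Requested component of w3: 2481

2481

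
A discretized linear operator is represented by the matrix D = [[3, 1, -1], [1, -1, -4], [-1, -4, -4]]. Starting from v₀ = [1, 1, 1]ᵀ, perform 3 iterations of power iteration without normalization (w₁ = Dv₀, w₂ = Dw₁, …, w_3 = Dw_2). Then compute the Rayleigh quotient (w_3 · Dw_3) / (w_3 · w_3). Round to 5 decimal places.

λ ≈ -6.60481

w1 = Dv₀ = (3·1 + 1·1 + (-1)·1; 1·1 + (-1)·1 + (-4)·1; (-1)·1 + (-4)·1 + (-4)·1) = (3, -4, -9)
w2 = Dw1 = (3·3 + 1·(-4) + (-1)·(-9); 1·3 + (-1)·(-4) + (-4)·(-9); (-1)·3 + (-4)·(-4) + (-4)·(-9)) = (14, 43, 49)
w3 = Dw2 = (36, -225, -382)
Dw3 = (265, 1789, 2392)
w3·Dw3 = 36·265 + (-225)·1789 + (-382)·2392 = -1306729; w3·w3 = 36·36 + (-225)·(-225) + (-382)·(-382) = 197845
λ ≈ -1306729/197845 = -6.60481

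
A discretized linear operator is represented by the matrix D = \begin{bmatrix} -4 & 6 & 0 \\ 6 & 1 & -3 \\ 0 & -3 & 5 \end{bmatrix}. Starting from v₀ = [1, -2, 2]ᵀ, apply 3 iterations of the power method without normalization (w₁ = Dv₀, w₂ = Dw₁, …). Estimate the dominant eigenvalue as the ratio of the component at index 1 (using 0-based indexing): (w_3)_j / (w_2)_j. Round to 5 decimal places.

λ ≈ 0.63014

w1 = Dv₀ = ((-4)·1 + 6·(-2) + 0·2; 6·1 + 1·(-2) + (-3)·2; 0·1 + (-3)·(-2) + 5·2) = (-16, -2, 16)
w2 = Dw1 = ((-4)·(-16) + 6·(-2) + 0·16; 6·(-16) + 1·(-2) + (-3)·16; 0·(-16) + (-3)·(-2) + 5·16) = (52, -146, 86)
w3 = Dw2 = (-1084, -92, 868)
Ratio at component: -92 / -146 = 0.63014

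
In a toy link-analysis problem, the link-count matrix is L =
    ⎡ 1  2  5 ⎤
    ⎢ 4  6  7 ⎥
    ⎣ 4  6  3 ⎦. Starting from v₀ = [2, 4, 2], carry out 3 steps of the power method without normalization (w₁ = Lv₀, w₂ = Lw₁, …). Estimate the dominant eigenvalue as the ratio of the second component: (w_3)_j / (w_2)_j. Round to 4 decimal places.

λ ≈ 13.2315

w1 = Lv₀ = (20, 46, 38)
w2 = Lw1 = (302, 622, 470)
w3 = Lw2 = (3896, 8230, 6350)
Ratio at component: 8230 / 622 = 13.2315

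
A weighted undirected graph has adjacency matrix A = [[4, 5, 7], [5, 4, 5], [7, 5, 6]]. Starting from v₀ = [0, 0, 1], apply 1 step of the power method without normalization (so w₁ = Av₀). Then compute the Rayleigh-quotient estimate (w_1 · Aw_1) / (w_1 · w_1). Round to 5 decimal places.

15.90909

w1 = Av₀ = (7, 5, 6)
Aw1 = (95, 85, 110)
w1·Aw1 = 7·95 + 5·85 + 6·110 = 1750; w1·w1 = 7·7 + 5·5 + 6·6 = 110
λ ≈ 1750/110 = 15.90909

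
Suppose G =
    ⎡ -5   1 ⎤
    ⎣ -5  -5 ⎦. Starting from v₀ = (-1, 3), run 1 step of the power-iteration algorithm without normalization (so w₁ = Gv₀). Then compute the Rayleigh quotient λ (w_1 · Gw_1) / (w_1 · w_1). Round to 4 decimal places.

-3.0488

w1 = Gv₀ = (8, -10)
Gw1 = (-50, 10)
w1·Gw1 = 8·(-50) + (-10)·10 = -500; w1·w1 = 8·8 + (-10)·(-10) = 164
λ ≈ -500/164 = -3.0488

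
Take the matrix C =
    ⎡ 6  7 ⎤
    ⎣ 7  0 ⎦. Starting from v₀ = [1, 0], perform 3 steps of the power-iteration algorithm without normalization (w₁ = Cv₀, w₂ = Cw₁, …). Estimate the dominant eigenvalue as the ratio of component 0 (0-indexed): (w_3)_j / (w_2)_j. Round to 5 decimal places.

λ ≈ 9.45882

w1 = Cv₀ = (6, 7)
w2 = Cw1 = (85, 42)
w3 = Cw2 = (804, 595)
Ratio at component: 804 / 85 = 9.45882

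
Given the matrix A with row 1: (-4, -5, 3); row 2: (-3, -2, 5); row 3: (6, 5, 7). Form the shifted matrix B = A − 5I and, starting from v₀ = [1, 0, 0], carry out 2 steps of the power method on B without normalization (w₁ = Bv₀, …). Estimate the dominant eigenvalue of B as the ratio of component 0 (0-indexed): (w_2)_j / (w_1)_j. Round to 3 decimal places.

B = A − 5I has rows (-9, -5, 3); (-3, -7, 5); (6, 5, 2)
w1 = Bv₀ = ((-9)·1 + (-5)·0 + 3·0; (-3)·1 + (-7)·0 + 5·0; 6·1 + 5·0 + 2·0) = (-9, -3, 6)
w2 = Bw1 = ((-9)·(-9) + (-5)·(-3) + 3·6; (-3)·(-9) + (-7)·(-3) + 5·6; 6·(-9) + 5·(-3) + 2·6) = (114, 78, -57)
Ratio: 114/-9 = -12.667

μ ≈ -12.667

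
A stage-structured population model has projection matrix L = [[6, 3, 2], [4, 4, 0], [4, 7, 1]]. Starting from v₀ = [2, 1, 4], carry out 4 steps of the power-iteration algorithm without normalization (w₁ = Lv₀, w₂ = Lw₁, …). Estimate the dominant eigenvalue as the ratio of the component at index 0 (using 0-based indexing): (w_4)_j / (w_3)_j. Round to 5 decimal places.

w1 = Lv₀ = (6·2 + 3·1 + 2·4; 4·2 + 4·1 + 0·4; 4·2 + 7·1 + 1·4) = (23, 12, 19)
w2 = Lw1 = (6·23 + 3·12 + 2·19; 4·23 + 4·12 + 0·19; 4·23 + 7·12 + 1·19) = (212, 140, 195)
w3 = Lw2 = (2082, 1408, 2023)
w4 = Lw3 = (20762, 13960, 20207)
Ratio at component: 20762 / 2082 = 9.97214

λ ≈ 9.97214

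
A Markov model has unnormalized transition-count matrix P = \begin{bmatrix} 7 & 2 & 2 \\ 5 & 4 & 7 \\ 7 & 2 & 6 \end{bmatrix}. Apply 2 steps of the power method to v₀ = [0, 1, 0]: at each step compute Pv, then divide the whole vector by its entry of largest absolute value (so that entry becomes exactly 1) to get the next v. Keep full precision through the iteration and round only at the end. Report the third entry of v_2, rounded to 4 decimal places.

Pv0 = (2.00000, 4.00000, 2.00000); divide by 4.00000 → v1 = (0.50000, 1.00000, 0.50000)
Pv1 = (6.50000, 10.00000, 8.50000); divide by 10.00000 → v2 = (0.65000, 1.00000, 0.85000)
Requested entry of v2: 34/40 = 0.8500

0.8500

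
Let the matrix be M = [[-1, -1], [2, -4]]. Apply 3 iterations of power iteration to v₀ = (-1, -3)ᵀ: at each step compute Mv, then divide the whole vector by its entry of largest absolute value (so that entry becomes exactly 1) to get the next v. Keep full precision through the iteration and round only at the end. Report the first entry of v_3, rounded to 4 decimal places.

Mv0 = (4.00000, 10.00000); divide by 10.00000 → v1 = (0.40000, 1.00000)
Mv1 = (-1.40000, -3.20000); divide by -3.20000 → v2 = (0.43750, 1.00000)
Mv2 = (-1.43750, -3.12500); divide by -3.12500 → v3 = (0.46000, 1.00000)
Requested entry of v3: 46/100 = 0.4600

0.4600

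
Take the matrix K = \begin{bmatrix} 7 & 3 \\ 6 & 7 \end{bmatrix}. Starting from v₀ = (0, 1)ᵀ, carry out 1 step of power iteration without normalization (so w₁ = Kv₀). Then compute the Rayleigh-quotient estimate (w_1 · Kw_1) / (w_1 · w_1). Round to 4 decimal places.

10.2586

w1 = Kv₀ = (7·0 + 3·1; 6·0 + 7·1) = (3, 7)
Kw1 = (42, 67)
w1·Kw1 = 3·42 + 7·67 = 595; w1·w1 = 3·3 + 7·7 = 58
λ ≈ 595/58 = 10.2586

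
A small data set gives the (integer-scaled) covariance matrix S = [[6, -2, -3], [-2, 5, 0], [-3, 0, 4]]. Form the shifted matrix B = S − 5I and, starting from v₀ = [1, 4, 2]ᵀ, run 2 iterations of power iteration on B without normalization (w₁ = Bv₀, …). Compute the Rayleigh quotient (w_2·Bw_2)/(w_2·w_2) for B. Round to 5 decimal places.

-1.55136

B = S − 5I has rows (1, -2, -3); (-2, 0, 0); (-3, 0, -1)
w1 = Bv₀ = (1·1 + (-2)·4 + (-3)·2; (-2)·1 + 0·4 + 0·2; (-3)·1 + 0·4 + (-1)·2) = (-13, -2, -5)
w2 = Bw1 = (1·(-13) + (-2)·(-2) + (-3)·(-5); (-2)·(-13) + 0·(-2) + 0·(-5); (-3)·(-13) + 0·(-2) + (-1)·(-5)) = (6, 26, 44)
Bw2 = (-178, -12, -62)
w2·Bw2 = -4108; w2·w2 = 2648; μ ≈ -4108/2648 = -1.55136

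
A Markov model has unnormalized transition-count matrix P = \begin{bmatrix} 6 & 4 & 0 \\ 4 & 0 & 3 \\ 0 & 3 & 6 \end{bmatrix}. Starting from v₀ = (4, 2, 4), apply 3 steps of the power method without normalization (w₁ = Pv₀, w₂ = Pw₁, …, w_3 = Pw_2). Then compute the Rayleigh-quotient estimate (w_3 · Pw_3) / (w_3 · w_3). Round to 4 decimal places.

8.8254

w1 = Pv₀ = (32, 28, 30)
w2 = Pw1 = (304, 218, 264)
w3 = Pw2 = (2696, 2008, 2238)
Pw3 = (24208, 17498, 19452)
w3·Pw3 = 2696·24208 + 2008·17498 + 2238·19452 = 143934328; w3·w3 = 2696·2696 + 2008·2008 + 2238·2238 = 16309124
λ ≈ 143934328/16309124 = 8.8254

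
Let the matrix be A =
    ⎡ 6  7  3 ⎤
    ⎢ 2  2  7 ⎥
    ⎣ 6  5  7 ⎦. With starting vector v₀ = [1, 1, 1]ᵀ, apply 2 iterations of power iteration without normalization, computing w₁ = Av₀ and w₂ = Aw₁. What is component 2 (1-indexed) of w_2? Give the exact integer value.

180

w1 = Av₀ = (6·1 + 7·1 + 3·1; 2·1 + 2·1 + 7·1; 6·1 + 5·1 + 7·1) = (16, 11, 18)
w2 = Aw1 = (6·16 + 7·11 + 3·18; 2·16 + 2·11 + 7·18; 6·16 + 5·11 + 7·18) = (227, 180, 277)
The requested component of w2 is 180.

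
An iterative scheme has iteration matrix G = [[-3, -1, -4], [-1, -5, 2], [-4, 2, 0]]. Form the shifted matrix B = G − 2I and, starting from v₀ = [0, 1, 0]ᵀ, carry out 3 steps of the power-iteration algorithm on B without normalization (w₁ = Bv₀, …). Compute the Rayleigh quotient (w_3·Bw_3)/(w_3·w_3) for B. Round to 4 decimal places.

B = G − 2I has rows (-5, -1, -4); (-1, -7, 2); (-4, 2, -2)
w1 = Bv₀ = ((-5)·0 + (-1)·1 + (-4)·0; (-1)·0 + (-7)·1 + 2·0; (-4)·0 + 2·1 + (-2)·0) = (-1, -7, 2)
w2 = Bw1 = ((-5)·(-1) + (-1)·(-7) + (-4)·2; (-1)·(-1) + (-7)·(-7) + 2·2; (-4)·(-1) + 2·(-7) + (-2)·2) = (4, 54, -14)
w3 = Bw2 = (-18, -410, 120)
Bw3 = (20, 3128, -988)
w3·Bw3 = -1401400; w3·w3 = 182824; μ ≈ -1401400/182824 = -7.6653

μ ≈ -7.6653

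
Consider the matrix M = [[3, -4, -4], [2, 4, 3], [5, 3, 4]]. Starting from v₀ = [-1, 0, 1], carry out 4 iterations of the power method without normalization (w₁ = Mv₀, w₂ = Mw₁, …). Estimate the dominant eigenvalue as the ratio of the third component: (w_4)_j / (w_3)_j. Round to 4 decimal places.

w1 = Mv₀ = (3·(-1) + (-4)·0 + (-4)·1; 2·(-1) + 4·0 + 3·1; 5·(-1) + 3·0 + 4·1) = (-7, 1, -1)
w2 = Mw1 = (3·(-7) + (-4)·1 + (-4)·(-1); 2·(-7) + 4·1 + 3·(-1); 5·(-7) + 3·1 + 4·(-1)) = (-21, -13, -36)
w3 = Mw2 = (133, -202, -288)
w4 = Mw3 = (2359, -1406, -1093)
Ratio at component: -1093 / -288 = 3.7951

3.7951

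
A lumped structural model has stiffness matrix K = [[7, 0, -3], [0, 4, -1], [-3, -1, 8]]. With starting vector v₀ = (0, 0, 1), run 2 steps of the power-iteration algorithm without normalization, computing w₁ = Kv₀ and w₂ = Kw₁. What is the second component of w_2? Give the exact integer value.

-12

w1 = Kv₀ = (7·0 + 0·0 + (-3)·1; 0·0 + 4·0 + (-1)·1; (-3)·0 + (-1)·0 + 8·1) = (-3, -1, 8)
w2 = Kw1 = (7·(-3) + 0·(-1) + (-3)·8; 0·(-3) + 4·(-1) + (-1)·8; (-3)·(-3) + (-1)·(-1) + 8·8) = (-45, -12, 74)
The requested component of w2 is -12.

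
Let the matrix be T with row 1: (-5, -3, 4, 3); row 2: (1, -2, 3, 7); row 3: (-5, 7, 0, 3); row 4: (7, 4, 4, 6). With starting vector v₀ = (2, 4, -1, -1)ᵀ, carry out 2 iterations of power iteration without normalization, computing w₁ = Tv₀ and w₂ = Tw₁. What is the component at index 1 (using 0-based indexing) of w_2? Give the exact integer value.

188

w1 = Tv₀ = (-29, -16, 15, 20)
w2 = Tw1 = (313, 188, 93, -87)
The requested component of w2 is 188.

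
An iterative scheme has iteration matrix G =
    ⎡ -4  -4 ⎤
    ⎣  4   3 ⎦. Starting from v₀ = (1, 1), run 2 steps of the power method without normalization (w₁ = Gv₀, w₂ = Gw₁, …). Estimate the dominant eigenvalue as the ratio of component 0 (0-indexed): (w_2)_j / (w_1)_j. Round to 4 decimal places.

w1 = Gv₀ = (-8, 7)
w2 = Gw1 = (4, -11)
Ratio at component: 4 / -8 = -0.5000

λ ≈ -0.5000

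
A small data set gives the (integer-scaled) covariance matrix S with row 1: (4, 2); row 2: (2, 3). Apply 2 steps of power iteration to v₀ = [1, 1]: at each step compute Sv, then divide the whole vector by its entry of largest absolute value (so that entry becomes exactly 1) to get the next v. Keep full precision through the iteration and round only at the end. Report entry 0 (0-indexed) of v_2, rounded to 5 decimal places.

Sv0 = (6.000000, 5.000000); divide by 6.000000 → v1 = (1.000000, 0.833333)
Sv1 = (5.666667, 4.500000); divide by 5.666667 → v2 = (1.000000, 0.794118)
Requested entry of v2: 34/34 = 1.00000

1.00000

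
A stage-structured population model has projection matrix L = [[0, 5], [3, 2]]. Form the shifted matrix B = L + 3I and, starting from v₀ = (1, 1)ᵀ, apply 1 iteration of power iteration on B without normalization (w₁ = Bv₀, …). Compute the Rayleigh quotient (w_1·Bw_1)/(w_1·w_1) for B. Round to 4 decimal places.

8.0000

B = L + 3I has rows (3, 5); (3, 5)
w1 = Bv₀ = (3·1 + 5·1; 3·1 + 5·1) = (8, 8)
Bw1 = (64, 64)
w1·Bw1 = 1024; w1·w1 = 128; μ ≈ 1024/128 = 8.0000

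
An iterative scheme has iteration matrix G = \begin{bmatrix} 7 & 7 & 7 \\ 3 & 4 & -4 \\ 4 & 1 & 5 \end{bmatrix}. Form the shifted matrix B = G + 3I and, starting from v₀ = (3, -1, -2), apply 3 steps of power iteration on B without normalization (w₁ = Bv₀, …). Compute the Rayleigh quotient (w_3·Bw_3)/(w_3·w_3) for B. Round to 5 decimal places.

15.23584

B = G + 3I has rows (10, 7, 7); (3, 7, -4); (4, 1, 8)
w1 = Bv₀ = (10·3 + 7·(-1) + 7·(-2); 3·3 + 7·(-1) + (-4)·(-2); 4·3 + 1·(-1) + 8·(-2)) = (9, 10, -5)
w2 = Bw1 = (10·9 + 7·10 + 7·(-5); 3·9 + 7·10 + (-4)·(-5); 4·9 + 1·10 + 8·(-5)) = (125, 117, 6)
w3 = Bw2 = (2111, 1170, 665)
Bw3 = (33955, 11863, 14934)
w3·Bw3 = 95489825; w3·w3 = 6267446; μ ≈ 95489825/6267446 = 15.23584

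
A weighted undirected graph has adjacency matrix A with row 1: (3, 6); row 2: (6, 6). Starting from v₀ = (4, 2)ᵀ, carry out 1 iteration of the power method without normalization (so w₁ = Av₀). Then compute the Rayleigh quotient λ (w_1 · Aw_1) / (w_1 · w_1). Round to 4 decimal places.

w1 = Av₀ = (3·4 + 6·2; 6·4 + 6·2) = (24, 36)
Aw1 = (288, 360)
w1·Aw1 = 24·288 + 36·360 = 19872; w1·w1 = 24·24 + 36·36 = 1872
λ ≈ 19872/1872 = 10.6154

10.6154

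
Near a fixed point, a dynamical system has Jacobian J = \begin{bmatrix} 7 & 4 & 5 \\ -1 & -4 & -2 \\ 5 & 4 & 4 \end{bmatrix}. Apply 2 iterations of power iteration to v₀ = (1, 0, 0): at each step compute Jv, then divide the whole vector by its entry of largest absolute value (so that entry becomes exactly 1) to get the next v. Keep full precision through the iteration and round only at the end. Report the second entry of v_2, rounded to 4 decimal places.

Jv0 = (7.00000, -1.00000, 5.00000); divide by 7.00000 → v1 = (1.00000, -0.14286, 0.71429)
Jv1 = (10.00000, -1.85714, 7.28571); divide by 10.00000 → v2 = (1.00000, -0.18571, 0.72857)
Requested entry of v2: -13/70 = -0.1857

-0.1857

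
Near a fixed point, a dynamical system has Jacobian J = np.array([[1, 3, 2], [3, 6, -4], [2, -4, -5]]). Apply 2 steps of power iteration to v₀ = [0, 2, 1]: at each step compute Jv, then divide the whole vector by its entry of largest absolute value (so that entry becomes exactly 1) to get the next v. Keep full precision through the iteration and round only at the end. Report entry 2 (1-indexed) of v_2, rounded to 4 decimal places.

1.0000

Jv0 = (8.00000, 8.00000, -13.00000); divide by -13.00000 → v1 = (-0.61538, -0.61538, 1.00000)
Jv1 = (-0.46154, -9.53846, -3.76923); divide by -9.53846 → v2 = (0.04839, 1.00000, 0.39516)
Requested entry of v2: 124/124 = 1.0000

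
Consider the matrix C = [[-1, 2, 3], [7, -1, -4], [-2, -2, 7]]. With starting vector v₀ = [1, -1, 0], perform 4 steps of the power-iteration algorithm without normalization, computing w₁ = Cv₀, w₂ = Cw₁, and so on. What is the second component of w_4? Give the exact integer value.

w1 = Cv₀ = (-3, 8, 0)
w2 = Cw1 = (19, -29, -10)
w3 = Cw2 = (-107, 202, -50)
w4 = Cw3 = (361, -751, -540)
The requested component of w4 is -751.

-751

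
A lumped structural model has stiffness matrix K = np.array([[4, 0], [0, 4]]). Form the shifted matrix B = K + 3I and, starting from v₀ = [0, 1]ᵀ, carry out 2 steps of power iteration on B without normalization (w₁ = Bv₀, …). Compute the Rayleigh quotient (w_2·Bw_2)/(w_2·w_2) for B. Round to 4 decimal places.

7.0000

B = K + 3I has rows (7, 0); (0, 7)
w1 = Bv₀ = (7·0 + 0·1; 0·0 + 7·1) = (0, 7)
w2 = Bw1 = (7·0 + 0·7; 0·0 + 7·7) = (0, 49)
Bw2 = (0, 343)
w2·Bw2 = 16807; w2·w2 = 2401; μ ≈ 16807/2401 = 7.0000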